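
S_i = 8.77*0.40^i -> [8.77, 3.51, 1.4, 0.56, 0.22]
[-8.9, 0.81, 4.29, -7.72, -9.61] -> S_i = Random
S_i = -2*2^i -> [-2, -4, -8, -16, -32]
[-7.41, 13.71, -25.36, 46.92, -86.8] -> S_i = -7.41*(-1.85)^i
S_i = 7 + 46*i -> [7, 53, 99, 145, 191]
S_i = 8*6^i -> [8, 48, 288, 1728, 10368]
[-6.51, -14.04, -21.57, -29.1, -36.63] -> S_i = -6.51 + -7.53*i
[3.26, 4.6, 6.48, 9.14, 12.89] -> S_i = 3.26*1.41^i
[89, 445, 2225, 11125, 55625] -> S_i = 89*5^i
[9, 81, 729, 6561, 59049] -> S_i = 9*9^i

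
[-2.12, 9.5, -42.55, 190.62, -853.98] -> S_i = -2.12*(-4.48)^i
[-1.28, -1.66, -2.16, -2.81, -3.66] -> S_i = -1.28*1.30^i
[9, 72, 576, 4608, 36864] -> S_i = 9*8^i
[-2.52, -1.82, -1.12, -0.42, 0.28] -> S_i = -2.52 + 0.70*i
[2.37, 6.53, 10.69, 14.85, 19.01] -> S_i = 2.37 + 4.16*i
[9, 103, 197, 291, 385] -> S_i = 9 + 94*i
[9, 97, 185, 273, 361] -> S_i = 9 + 88*i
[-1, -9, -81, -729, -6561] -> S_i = -1*9^i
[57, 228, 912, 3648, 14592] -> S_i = 57*4^i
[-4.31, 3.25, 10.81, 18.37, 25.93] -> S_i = -4.31 + 7.56*i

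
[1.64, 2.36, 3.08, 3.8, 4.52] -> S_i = 1.64 + 0.72*i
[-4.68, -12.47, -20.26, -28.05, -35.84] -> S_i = -4.68 + -7.79*i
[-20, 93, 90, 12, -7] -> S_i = Random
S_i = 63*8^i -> [63, 504, 4032, 32256, 258048]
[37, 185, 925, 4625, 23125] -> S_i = 37*5^i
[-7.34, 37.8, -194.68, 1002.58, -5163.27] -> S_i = -7.34*(-5.15)^i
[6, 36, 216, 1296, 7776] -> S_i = 6*6^i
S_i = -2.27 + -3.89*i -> [-2.27, -6.16, -10.05, -13.94, -17.83]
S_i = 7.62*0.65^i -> [7.62, 4.95, 3.22, 2.09, 1.36]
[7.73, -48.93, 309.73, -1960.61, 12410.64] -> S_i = 7.73*(-6.33)^i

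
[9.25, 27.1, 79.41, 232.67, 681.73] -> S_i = 9.25*2.93^i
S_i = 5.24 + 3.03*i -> [5.24, 8.27, 11.3, 14.33, 17.36]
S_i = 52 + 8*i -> [52, 60, 68, 76, 84]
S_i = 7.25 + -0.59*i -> [7.25, 6.66, 6.07, 5.48, 4.89]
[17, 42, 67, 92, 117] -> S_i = 17 + 25*i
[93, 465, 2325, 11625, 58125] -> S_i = 93*5^i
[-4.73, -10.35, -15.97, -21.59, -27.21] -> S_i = -4.73 + -5.62*i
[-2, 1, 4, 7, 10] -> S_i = -2 + 3*i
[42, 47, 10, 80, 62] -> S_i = Random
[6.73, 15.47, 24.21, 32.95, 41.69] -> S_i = 6.73 + 8.74*i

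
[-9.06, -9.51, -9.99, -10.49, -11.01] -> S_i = -9.06*1.05^i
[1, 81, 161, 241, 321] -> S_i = 1 + 80*i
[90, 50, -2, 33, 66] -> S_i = Random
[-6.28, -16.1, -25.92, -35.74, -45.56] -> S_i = -6.28 + -9.82*i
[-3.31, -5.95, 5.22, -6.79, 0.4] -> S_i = Random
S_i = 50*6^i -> [50, 300, 1800, 10800, 64800]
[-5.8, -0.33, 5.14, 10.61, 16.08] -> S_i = -5.80 + 5.47*i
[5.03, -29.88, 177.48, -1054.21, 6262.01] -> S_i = 5.03*(-5.94)^i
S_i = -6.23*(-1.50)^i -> [-6.23, 9.35, -14.02, 21.03, -31.54]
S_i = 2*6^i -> [2, 12, 72, 432, 2592]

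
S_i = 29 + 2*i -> [29, 31, 33, 35, 37]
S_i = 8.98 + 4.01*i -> [8.98, 12.99, 17.0, 21.01, 25.02]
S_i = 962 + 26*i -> [962, 988, 1014, 1040, 1066]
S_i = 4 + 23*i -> [4, 27, 50, 73, 96]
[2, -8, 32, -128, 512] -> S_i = 2*-4^i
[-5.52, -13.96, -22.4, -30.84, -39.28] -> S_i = -5.52 + -8.44*i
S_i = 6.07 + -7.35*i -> [6.07, -1.28, -8.63, -15.98, -23.33]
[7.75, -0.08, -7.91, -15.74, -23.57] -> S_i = 7.75 + -7.83*i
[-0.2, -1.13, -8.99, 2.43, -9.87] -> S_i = Random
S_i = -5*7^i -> [-5, -35, -245, -1715, -12005]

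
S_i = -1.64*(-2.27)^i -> [-1.64, 3.72, -8.45, 19.18, -43.55]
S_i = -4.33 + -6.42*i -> [-4.33, -10.75, -17.17, -23.59, -30.01]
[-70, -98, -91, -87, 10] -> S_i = Random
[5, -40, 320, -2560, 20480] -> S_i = 5*-8^i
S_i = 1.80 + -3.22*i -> [1.8, -1.42, -4.64, -7.86, -11.08]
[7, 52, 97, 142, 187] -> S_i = 7 + 45*i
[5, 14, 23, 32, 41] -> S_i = 5 + 9*i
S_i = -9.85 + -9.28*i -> [-9.85, -19.13, -28.41, -37.69, -46.97]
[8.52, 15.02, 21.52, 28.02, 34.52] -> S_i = 8.52 + 6.50*i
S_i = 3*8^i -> [3, 24, 192, 1536, 12288]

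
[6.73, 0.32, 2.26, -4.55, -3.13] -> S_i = Random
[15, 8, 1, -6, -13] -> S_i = 15 + -7*i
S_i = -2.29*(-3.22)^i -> [-2.29, 7.37, -23.74, 76.45, -246.18]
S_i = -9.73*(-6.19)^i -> [-9.73, 60.23, -372.82, 2307.73, -14284.84]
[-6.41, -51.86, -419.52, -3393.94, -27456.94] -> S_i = -6.41*8.09^i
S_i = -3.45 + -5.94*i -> [-3.45, -9.39, -15.33, -21.27, -27.21]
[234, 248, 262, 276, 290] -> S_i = 234 + 14*i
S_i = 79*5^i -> [79, 395, 1975, 9875, 49375]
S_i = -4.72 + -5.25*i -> [-4.72, -9.97, -15.22, -20.47, -25.72]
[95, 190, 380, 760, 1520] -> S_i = 95*2^i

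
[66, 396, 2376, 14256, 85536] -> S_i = 66*6^i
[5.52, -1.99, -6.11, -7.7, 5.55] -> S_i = Random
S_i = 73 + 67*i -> [73, 140, 207, 274, 341]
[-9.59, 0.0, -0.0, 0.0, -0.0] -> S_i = -9.59*-0.00^i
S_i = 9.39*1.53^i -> [9.39, 14.37, 21.98, 33.63, 51.46]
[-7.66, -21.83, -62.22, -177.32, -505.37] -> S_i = -7.66*2.85^i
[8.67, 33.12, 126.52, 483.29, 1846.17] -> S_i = 8.67*3.82^i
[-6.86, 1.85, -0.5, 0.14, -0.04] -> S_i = -6.86*(-0.27)^i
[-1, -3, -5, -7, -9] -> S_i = -1 + -2*i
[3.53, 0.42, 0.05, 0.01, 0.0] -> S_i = 3.53*0.12^i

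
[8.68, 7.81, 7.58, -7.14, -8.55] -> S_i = Random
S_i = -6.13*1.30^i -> [-6.13, -7.97, -10.36, -13.47, -17.51]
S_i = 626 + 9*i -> [626, 635, 644, 653, 662]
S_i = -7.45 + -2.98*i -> [-7.45, -10.43, -13.41, -16.39, -19.37]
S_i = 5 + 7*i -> [5, 12, 19, 26, 33]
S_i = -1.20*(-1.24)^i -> [-1.2, 1.49, -1.85, 2.29, -2.84]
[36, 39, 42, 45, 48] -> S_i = 36 + 3*i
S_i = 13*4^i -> [13, 52, 208, 832, 3328]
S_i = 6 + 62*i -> [6, 68, 130, 192, 254]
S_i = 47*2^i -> [47, 94, 188, 376, 752]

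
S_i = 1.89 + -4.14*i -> [1.89, -2.25, -6.39, -10.53, -14.67]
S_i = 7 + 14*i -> [7, 21, 35, 49, 63]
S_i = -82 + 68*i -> [-82, -14, 54, 122, 190]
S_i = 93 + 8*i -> [93, 101, 109, 117, 125]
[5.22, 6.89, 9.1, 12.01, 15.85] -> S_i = 5.22*1.32^i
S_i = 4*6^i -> [4, 24, 144, 864, 5184]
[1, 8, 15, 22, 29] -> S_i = 1 + 7*i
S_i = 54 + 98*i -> [54, 152, 250, 348, 446]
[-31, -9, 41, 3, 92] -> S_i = Random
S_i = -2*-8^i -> [-2, 16, -128, 1024, -8192]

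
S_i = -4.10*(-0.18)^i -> [-4.1, 0.74, -0.13, 0.02, -0.0]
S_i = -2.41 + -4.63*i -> [-2.41, -7.04, -11.67, -16.3, -20.93]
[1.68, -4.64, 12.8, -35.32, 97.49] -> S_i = 1.68*(-2.76)^i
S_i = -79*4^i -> [-79, -316, -1264, -5056, -20224]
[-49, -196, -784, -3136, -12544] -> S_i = -49*4^i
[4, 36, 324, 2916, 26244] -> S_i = 4*9^i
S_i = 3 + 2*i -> [3, 5, 7, 9, 11]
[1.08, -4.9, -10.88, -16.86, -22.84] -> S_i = 1.08 + -5.98*i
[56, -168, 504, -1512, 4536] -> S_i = 56*-3^i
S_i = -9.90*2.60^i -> [-9.9, -25.74, -66.92, -174.0, -452.41]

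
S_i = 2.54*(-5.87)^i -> [2.54, -14.91, 87.52, -513.75, 3015.69]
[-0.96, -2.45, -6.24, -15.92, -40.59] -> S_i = -0.96*2.55^i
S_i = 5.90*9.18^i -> [5.9, 54.16, 497.21, 4564.36, 41900.84]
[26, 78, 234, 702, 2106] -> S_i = 26*3^i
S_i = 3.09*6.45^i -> [3.09, 19.93, 128.55, 829.16, 5348.07]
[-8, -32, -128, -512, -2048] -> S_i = -8*4^i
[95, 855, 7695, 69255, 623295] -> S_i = 95*9^i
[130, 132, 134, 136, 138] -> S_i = 130 + 2*i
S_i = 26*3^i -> [26, 78, 234, 702, 2106]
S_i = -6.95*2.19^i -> [-6.95, -15.22, -33.33, -73.0, -159.87]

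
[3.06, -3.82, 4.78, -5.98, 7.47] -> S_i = 3.06*(-1.25)^i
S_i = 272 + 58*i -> [272, 330, 388, 446, 504]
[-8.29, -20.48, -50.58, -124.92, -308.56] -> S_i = -8.29*2.47^i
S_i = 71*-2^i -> [71, -142, 284, -568, 1136]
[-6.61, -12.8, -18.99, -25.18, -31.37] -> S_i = -6.61 + -6.19*i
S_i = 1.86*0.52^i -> [1.86, 0.97, 0.5, 0.26, 0.14]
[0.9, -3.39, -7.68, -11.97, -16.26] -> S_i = 0.90 + -4.29*i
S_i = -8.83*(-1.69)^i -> [-8.83, 14.92, -25.22, 42.62, -72.03]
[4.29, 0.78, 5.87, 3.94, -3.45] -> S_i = Random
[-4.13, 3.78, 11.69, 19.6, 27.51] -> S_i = -4.13 + 7.91*i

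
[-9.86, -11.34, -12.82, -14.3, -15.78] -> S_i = -9.86 + -1.48*i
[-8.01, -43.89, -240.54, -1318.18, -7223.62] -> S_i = -8.01*5.48^i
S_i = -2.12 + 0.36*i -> [-2.12, -1.76, -1.4, -1.04, -0.68]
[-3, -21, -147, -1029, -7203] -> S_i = -3*7^i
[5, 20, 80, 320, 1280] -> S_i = 5*4^i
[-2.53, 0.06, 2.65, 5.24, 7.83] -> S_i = -2.53 + 2.59*i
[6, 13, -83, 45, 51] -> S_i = Random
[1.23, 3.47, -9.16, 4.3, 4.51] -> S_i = Random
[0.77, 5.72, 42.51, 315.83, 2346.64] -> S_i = 0.77*7.43^i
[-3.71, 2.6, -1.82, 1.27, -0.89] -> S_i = -3.71*(-0.70)^i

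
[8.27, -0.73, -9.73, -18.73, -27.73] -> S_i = 8.27 + -9.00*i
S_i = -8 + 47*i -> [-8, 39, 86, 133, 180]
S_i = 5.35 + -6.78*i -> [5.35, -1.43, -8.21, -14.99, -21.77]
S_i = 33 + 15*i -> [33, 48, 63, 78, 93]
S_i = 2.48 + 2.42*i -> [2.48, 4.9, 7.32, 9.74, 12.16]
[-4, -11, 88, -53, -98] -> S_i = Random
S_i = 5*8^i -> [5, 40, 320, 2560, 20480]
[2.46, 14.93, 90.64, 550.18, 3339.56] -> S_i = 2.46*6.07^i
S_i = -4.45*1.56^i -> [-4.45, -6.94, -10.83, -16.89, -26.35]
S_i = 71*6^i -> [71, 426, 2556, 15336, 92016]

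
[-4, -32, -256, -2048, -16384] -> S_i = -4*8^i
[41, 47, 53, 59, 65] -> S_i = 41 + 6*i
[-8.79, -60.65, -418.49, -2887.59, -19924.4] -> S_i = -8.79*6.90^i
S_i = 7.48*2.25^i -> [7.48, 16.83, 37.87, 85.2, 191.7]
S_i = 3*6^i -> [3, 18, 108, 648, 3888]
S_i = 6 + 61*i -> [6, 67, 128, 189, 250]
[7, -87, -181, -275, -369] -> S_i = 7 + -94*i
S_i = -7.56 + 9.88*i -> [-7.56, 2.32, 12.2, 22.08, 31.96]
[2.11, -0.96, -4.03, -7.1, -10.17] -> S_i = 2.11 + -3.07*i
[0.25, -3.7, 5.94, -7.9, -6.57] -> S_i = Random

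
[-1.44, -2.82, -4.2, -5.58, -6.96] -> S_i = -1.44 + -1.38*i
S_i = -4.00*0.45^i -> [-4.0, -1.8, -0.81, -0.36, -0.16]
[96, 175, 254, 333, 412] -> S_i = 96 + 79*i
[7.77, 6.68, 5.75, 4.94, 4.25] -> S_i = 7.77*0.86^i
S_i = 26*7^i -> [26, 182, 1274, 8918, 62426]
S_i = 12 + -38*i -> [12, -26, -64, -102, -140]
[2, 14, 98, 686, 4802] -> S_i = 2*7^i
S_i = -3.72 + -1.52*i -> [-3.72, -5.24, -6.76, -8.28, -9.8]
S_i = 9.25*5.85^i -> [9.25, 54.11, 316.56, 1851.87, 10833.41]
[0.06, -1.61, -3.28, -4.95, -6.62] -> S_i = 0.06 + -1.67*i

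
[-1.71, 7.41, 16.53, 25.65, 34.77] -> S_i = -1.71 + 9.12*i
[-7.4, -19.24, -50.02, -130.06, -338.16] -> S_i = -7.40*2.60^i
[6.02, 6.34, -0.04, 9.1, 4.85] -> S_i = Random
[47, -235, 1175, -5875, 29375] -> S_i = 47*-5^i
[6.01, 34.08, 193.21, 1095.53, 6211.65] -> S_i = 6.01*5.67^i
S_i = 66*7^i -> [66, 462, 3234, 22638, 158466]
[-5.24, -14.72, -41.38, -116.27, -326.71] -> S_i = -5.24*2.81^i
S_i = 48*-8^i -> [48, -384, 3072, -24576, 196608]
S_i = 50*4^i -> [50, 200, 800, 3200, 12800]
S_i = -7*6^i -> [-7, -42, -252, -1512, -9072]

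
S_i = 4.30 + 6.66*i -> [4.3, 10.96, 17.62, 24.28, 30.94]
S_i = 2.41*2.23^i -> [2.41, 5.37, 11.98, 26.73, 59.6]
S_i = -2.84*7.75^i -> [-2.84, -22.01, -170.58, -1321.98, -10245.31]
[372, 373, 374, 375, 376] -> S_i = 372 + 1*i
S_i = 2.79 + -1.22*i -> [2.79, 1.57, 0.35, -0.87, -2.09]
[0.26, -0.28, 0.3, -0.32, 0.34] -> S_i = 0.26*(-1.07)^i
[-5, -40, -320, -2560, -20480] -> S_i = -5*8^i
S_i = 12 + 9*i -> [12, 21, 30, 39, 48]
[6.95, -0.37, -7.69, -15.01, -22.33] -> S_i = 6.95 + -7.32*i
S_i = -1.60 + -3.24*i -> [-1.6, -4.84, -8.08, -11.32, -14.56]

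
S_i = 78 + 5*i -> [78, 83, 88, 93, 98]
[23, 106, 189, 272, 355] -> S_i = 23 + 83*i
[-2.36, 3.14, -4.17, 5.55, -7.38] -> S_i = -2.36*(-1.33)^i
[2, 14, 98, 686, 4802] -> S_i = 2*7^i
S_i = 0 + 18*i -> [0, 18, 36, 54, 72]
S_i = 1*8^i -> [1, 8, 64, 512, 4096]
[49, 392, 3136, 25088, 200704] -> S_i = 49*8^i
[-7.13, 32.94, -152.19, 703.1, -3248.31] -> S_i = -7.13*(-4.62)^i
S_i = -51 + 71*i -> [-51, 20, 91, 162, 233]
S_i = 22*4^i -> [22, 88, 352, 1408, 5632]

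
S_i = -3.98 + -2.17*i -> [-3.98, -6.15, -8.32, -10.49, -12.66]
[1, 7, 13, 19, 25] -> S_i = 1 + 6*i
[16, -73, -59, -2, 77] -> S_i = Random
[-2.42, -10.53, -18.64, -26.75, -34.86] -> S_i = -2.42 + -8.11*i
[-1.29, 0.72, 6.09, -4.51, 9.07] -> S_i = Random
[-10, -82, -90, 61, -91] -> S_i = Random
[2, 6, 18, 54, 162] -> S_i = 2*3^i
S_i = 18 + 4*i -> [18, 22, 26, 30, 34]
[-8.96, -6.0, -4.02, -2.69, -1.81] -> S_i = -8.96*0.67^i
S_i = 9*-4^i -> [9, -36, 144, -576, 2304]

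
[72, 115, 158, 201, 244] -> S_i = 72 + 43*i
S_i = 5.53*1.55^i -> [5.53, 8.57, 13.29, 20.59, 31.92]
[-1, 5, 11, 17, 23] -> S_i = -1 + 6*i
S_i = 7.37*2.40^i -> [7.37, 17.69, 42.45, 101.88, 244.52]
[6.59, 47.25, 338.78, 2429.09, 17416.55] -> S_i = 6.59*7.17^i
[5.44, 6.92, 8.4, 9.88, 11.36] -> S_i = 5.44 + 1.48*i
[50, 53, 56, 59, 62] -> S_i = 50 + 3*i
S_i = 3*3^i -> [3, 9, 27, 81, 243]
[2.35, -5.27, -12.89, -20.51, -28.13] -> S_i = 2.35 + -7.62*i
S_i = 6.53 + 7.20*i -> [6.53, 13.73, 20.93, 28.13, 35.33]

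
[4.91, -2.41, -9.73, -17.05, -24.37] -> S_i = 4.91 + -7.32*i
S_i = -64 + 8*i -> [-64, -56, -48, -40, -32]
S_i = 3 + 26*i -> [3, 29, 55, 81, 107]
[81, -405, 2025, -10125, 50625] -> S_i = 81*-5^i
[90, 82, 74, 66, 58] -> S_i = 90 + -8*i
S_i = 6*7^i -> [6, 42, 294, 2058, 14406]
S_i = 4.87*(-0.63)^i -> [4.87, -3.07, 1.93, -1.22, 0.77]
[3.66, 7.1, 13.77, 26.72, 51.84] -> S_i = 3.66*1.94^i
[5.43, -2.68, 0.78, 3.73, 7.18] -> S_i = Random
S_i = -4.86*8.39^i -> [-4.86, -40.78, -342.11, -2870.27, -24081.53]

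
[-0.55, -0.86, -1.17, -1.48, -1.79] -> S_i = -0.55 + -0.31*i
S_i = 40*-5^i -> [40, -200, 1000, -5000, 25000]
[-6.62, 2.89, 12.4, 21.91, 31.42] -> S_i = -6.62 + 9.51*i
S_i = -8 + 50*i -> [-8, 42, 92, 142, 192]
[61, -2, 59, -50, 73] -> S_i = Random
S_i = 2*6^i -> [2, 12, 72, 432, 2592]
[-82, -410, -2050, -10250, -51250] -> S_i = -82*5^i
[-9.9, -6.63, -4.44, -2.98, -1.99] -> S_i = -9.90*0.67^i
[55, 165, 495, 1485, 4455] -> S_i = 55*3^i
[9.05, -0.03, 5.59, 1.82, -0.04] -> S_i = Random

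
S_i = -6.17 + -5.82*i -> [-6.17, -11.99, -17.81, -23.63, -29.45]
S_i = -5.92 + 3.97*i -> [-5.92, -1.95, 2.02, 5.99, 9.96]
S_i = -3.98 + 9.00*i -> [-3.98, 5.02, 14.02, 23.02, 32.02]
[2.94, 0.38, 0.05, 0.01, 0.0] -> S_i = 2.94*0.13^i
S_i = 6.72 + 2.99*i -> [6.72, 9.71, 12.7, 15.69, 18.68]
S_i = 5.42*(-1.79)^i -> [5.42, -9.7, 17.37, -31.09, 55.64]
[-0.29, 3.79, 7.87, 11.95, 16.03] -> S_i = -0.29 + 4.08*i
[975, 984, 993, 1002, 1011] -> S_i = 975 + 9*i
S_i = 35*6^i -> [35, 210, 1260, 7560, 45360]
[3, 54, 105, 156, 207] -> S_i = 3 + 51*i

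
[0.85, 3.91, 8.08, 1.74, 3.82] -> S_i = Random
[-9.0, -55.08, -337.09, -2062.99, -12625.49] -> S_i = -9.00*6.12^i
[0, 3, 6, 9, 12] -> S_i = 0 + 3*i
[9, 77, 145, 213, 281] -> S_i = 9 + 68*i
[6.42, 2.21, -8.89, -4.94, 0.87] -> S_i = Random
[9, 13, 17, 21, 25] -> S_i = 9 + 4*i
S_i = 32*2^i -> [32, 64, 128, 256, 512]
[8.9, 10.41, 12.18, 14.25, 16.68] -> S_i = 8.90*1.17^i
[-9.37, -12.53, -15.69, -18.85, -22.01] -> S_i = -9.37 + -3.16*i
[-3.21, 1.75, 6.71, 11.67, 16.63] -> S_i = -3.21 + 4.96*i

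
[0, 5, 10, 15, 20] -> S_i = 0 + 5*i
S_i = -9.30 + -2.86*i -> [-9.3, -12.16, -15.02, -17.88, -20.74]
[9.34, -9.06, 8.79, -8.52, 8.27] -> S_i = 9.34*(-0.97)^i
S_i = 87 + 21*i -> [87, 108, 129, 150, 171]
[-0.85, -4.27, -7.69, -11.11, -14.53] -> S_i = -0.85 + -3.42*i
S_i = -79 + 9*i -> [-79, -70, -61, -52, -43]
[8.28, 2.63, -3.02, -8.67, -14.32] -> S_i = 8.28 + -5.65*i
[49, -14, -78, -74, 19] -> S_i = Random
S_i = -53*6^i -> [-53, -318, -1908, -11448, -68688]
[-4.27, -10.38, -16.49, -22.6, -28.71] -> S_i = -4.27 + -6.11*i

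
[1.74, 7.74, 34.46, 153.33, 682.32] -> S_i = 1.74*4.45^i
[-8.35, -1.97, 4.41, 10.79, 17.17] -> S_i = -8.35 + 6.38*i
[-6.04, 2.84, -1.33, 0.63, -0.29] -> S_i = -6.04*(-0.47)^i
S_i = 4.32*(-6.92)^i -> [4.32, -29.89, 206.87, -1431.54, 9906.22]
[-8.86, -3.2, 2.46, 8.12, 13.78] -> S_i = -8.86 + 5.66*i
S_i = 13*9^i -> [13, 117, 1053, 9477, 85293]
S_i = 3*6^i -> [3, 18, 108, 648, 3888]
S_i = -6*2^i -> [-6, -12, -24, -48, -96]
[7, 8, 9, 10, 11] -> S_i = 7 + 1*i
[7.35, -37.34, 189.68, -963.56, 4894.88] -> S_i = 7.35*(-5.08)^i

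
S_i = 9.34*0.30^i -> [9.34, 2.8, 0.84, 0.25, 0.08]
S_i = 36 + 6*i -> [36, 42, 48, 54, 60]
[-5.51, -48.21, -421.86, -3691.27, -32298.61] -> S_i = -5.51*8.75^i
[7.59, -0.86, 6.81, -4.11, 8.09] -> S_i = Random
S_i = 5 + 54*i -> [5, 59, 113, 167, 221]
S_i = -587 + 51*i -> [-587, -536, -485, -434, -383]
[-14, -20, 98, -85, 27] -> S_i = Random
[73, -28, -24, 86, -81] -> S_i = Random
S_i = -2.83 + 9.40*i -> [-2.83, 6.57, 15.97, 25.37, 34.77]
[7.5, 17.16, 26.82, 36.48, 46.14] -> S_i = 7.50 + 9.66*i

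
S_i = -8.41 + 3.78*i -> [-8.41, -4.63, -0.85, 2.93, 6.71]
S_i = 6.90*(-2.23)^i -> [6.9, -15.39, 34.31, -76.52, 170.64]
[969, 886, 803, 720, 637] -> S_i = 969 + -83*i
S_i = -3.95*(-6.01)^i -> [-3.95, 23.74, -142.67, 857.47, -5153.41]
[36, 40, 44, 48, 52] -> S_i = 36 + 4*i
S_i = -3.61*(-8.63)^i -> [-3.61, 31.15, -268.86, 2320.28, -20023.98]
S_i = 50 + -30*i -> [50, 20, -10, -40, -70]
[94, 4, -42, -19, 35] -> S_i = Random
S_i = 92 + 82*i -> [92, 174, 256, 338, 420]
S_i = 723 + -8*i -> [723, 715, 707, 699, 691]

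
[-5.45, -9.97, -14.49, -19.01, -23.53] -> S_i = -5.45 + -4.52*i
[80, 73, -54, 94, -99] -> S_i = Random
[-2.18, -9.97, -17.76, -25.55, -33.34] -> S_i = -2.18 + -7.79*i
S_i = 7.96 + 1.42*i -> [7.96, 9.38, 10.8, 12.22, 13.64]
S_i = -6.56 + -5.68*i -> [-6.56, -12.24, -17.92, -23.6, -29.28]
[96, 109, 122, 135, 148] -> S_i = 96 + 13*i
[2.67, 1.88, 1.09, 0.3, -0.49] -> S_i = 2.67 + -0.79*i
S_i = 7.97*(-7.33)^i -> [7.97, -58.42, 428.22, -3138.85, 23007.75]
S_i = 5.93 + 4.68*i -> [5.93, 10.61, 15.29, 19.97, 24.65]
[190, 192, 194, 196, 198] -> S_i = 190 + 2*i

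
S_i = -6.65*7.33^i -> [-6.65, -48.74, -357.3, -2618.99, -19197.18]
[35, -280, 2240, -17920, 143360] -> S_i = 35*-8^i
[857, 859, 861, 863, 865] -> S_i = 857 + 2*i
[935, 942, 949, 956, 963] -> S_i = 935 + 7*i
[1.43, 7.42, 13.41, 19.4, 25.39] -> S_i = 1.43 + 5.99*i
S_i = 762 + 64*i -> [762, 826, 890, 954, 1018]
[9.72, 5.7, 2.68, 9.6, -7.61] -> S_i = Random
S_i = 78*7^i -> [78, 546, 3822, 26754, 187278]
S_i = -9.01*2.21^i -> [-9.01, -19.91, -44.01, -97.25, -214.93]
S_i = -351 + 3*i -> [-351, -348, -345, -342, -339]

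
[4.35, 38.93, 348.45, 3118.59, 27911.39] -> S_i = 4.35*8.95^i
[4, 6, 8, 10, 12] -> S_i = 4 + 2*i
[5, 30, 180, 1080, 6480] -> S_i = 5*6^i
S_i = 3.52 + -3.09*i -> [3.52, 0.43, -2.66, -5.75, -8.84]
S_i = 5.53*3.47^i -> [5.53, 19.19, 66.59, 231.05, 801.76]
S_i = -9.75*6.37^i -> [-9.75, -62.11, -395.62, -2520.13, -16053.23]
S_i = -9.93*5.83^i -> [-9.93, -57.89, -337.51, -1967.68, -11471.59]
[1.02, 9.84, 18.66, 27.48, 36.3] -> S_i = 1.02 + 8.82*i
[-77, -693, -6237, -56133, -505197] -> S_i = -77*9^i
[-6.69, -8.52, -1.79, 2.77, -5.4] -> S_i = Random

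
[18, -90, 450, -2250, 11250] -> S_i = 18*-5^i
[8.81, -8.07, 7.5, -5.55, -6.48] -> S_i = Random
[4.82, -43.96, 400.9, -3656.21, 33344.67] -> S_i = 4.82*(-9.12)^i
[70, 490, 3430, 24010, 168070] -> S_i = 70*7^i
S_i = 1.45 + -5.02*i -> [1.45, -3.57, -8.59, -13.61, -18.63]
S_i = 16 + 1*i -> [16, 17, 18, 19, 20]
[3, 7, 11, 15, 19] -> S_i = 3 + 4*i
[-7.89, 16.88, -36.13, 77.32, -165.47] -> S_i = -7.89*(-2.14)^i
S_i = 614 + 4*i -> [614, 618, 622, 626, 630]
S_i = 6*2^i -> [6, 12, 24, 48, 96]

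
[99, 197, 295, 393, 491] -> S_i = 99 + 98*i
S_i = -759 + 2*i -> [-759, -757, -755, -753, -751]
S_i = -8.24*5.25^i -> [-8.24, -43.26, -227.12, -1192.35, -6259.86]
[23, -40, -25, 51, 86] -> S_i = Random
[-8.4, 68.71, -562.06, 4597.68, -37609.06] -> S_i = -8.40*(-8.18)^i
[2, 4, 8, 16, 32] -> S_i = 2*2^i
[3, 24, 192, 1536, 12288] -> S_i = 3*8^i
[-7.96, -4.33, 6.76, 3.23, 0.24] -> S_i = Random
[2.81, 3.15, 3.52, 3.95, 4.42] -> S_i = 2.81*1.12^i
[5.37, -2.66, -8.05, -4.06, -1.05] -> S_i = Random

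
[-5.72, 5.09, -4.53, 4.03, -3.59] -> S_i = -5.72*(-0.89)^i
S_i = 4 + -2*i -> [4, 2, 0, -2, -4]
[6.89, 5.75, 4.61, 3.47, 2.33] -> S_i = 6.89 + -1.14*i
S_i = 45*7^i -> [45, 315, 2205, 15435, 108045]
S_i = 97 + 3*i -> [97, 100, 103, 106, 109]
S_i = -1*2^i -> [-1, -2, -4, -8, -16]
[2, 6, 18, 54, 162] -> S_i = 2*3^i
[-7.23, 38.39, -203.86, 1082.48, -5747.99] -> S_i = -7.23*(-5.31)^i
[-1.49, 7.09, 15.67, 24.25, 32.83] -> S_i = -1.49 + 8.58*i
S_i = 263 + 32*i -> [263, 295, 327, 359, 391]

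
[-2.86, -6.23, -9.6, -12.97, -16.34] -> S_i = -2.86 + -3.37*i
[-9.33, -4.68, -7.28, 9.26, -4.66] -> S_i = Random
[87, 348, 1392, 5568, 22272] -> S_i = 87*4^i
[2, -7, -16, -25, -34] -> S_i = 2 + -9*i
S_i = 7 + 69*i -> [7, 76, 145, 214, 283]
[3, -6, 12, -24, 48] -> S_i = 3*-2^i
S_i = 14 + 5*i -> [14, 19, 24, 29, 34]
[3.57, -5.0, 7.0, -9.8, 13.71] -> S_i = 3.57*(-1.40)^i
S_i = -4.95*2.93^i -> [-4.95, -14.5, -42.5, -124.51, -364.82]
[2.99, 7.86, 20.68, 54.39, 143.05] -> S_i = 2.99*2.63^i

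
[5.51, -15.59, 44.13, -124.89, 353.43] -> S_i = 5.51*(-2.83)^i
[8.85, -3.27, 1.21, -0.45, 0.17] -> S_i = 8.85*(-0.37)^i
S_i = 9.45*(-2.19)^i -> [9.45, -20.7, 45.32, -99.26, 217.37]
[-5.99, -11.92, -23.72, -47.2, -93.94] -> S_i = -5.99*1.99^i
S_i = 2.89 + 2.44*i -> [2.89, 5.33, 7.77, 10.21, 12.65]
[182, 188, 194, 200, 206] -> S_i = 182 + 6*i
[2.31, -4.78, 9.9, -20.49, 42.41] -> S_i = 2.31*(-2.07)^i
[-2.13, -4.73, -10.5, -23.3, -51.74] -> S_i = -2.13*2.22^i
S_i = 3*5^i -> [3, 15, 75, 375, 1875]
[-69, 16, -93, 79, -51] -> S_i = Random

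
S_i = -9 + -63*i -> [-9, -72, -135, -198, -261]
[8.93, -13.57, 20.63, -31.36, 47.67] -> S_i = 8.93*(-1.52)^i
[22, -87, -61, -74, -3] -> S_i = Random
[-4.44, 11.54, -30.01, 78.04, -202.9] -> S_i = -4.44*(-2.60)^i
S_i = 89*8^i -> [89, 712, 5696, 45568, 364544]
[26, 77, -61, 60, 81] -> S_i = Random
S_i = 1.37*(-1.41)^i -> [1.37, -1.93, 2.72, -3.84, 5.41]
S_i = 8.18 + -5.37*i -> [8.18, 2.81, -2.56, -7.93, -13.3]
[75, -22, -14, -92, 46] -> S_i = Random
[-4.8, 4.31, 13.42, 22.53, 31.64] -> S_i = -4.80 + 9.11*i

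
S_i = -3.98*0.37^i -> [-3.98, -1.47, -0.54, -0.2, -0.07]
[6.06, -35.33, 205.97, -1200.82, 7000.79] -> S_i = 6.06*(-5.83)^i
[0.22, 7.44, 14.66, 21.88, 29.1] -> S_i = 0.22 + 7.22*i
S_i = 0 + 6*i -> [0, 6, 12, 18, 24]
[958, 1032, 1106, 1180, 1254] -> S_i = 958 + 74*i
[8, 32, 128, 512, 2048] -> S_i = 8*4^i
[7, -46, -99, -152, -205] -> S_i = 7 + -53*i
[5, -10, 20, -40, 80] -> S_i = 5*-2^i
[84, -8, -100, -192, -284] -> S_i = 84 + -92*i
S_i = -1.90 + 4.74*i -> [-1.9, 2.84, 7.58, 12.32, 17.06]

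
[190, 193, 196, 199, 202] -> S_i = 190 + 3*i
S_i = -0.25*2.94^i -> [-0.25, -0.74, -2.16, -6.35, -18.68]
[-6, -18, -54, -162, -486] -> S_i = -6*3^i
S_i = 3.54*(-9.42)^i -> [3.54, -33.35, 314.13, -2959.07, 27874.49]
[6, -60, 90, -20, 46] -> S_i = Random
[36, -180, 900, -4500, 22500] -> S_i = 36*-5^i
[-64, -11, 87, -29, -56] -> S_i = Random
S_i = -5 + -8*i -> [-5, -13, -21, -29, -37]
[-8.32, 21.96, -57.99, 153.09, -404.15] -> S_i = -8.32*(-2.64)^i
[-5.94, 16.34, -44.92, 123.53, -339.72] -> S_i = -5.94*(-2.75)^i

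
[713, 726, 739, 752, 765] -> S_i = 713 + 13*i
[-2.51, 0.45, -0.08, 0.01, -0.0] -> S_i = -2.51*(-0.18)^i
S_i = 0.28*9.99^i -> [0.28, 2.8, 27.94, 279.16, 2788.82]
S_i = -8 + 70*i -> [-8, 62, 132, 202, 272]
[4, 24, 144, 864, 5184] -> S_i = 4*6^i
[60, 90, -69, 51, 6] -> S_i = Random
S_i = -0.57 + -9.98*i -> [-0.57, -10.55, -20.53, -30.51, -40.49]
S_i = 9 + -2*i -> [9, 7, 5, 3, 1]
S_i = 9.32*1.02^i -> [9.32, 9.51, 9.7, 9.89, 10.09]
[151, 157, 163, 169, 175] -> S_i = 151 + 6*i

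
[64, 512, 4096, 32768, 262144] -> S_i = 64*8^i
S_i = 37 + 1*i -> [37, 38, 39, 40, 41]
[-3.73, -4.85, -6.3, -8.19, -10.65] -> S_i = -3.73*1.30^i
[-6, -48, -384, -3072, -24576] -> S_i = -6*8^i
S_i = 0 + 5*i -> [0, 5, 10, 15, 20]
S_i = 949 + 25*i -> [949, 974, 999, 1024, 1049]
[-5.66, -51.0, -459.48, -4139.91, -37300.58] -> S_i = -5.66*9.01^i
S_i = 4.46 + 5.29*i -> [4.46, 9.75, 15.04, 20.33, 25.62]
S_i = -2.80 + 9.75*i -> [-2.8, 6.95, 16.7, 26.45, 36.2]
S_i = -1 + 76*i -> [-1, 75, 151, 227, 303]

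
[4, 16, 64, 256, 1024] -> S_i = 4*4^i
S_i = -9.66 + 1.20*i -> [-9.66, -8.46, -7.26, -6.06, -4.86]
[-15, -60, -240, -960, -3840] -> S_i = -15*4^i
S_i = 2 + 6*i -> [2, 8, 14, 20, 26]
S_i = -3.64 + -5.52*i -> [-3.64, -9.16, -14.68, -20.2, -25.72]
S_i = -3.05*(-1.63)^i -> [-3.05, 4.97, -8.1, 13.21, -21.53]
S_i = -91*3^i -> [-91, -273, -819, -2457, -7371]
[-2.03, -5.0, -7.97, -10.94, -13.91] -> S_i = -2.03 + -2.97*i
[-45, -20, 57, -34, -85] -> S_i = Random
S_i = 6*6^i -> [6, 36, 216, 1296, 7776]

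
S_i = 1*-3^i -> [1, -3, 9, -27, 81]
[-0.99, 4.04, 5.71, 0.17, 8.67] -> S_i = Random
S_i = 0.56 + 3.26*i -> [0.56, 3.82, 7.08, 10.34, 13.6]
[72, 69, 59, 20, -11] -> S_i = Random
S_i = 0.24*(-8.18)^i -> [0.24, -1.96, 16.06, -131.36, 1074.54]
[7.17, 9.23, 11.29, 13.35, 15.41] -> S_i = 7.17 + 2.06*i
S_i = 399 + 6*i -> [399, 405, 411, 417, 423]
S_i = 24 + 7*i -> [24, 31, 38, 45, 52]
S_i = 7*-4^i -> [7, -28, 112, -448, 1792]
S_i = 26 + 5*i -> [26, 31, 36, 41, 46]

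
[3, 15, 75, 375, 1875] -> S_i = 3*5^i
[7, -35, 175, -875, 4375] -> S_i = 7*-5^i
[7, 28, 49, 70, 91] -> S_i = 7 + 21*i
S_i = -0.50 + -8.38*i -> [-0.5, -8.88, -17.26, -25.64, -34.02]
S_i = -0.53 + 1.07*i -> [-0.53, 0.54, 1.61, 2.68, 3.75]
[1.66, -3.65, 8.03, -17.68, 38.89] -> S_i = 1.66*(-2.20)^i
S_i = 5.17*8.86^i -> [5.17, 45.81, 405.84, 3595.77, 31858.51]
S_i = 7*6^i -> [7, 42, 252, 1512, 9072]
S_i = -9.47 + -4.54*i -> [-9.47, -14.01, -18.55, -23.09, -27.63]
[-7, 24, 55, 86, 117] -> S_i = -7 + 31*i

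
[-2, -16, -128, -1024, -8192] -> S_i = -2*8^i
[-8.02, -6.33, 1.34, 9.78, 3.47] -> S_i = Random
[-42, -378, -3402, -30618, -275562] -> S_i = -42*9^i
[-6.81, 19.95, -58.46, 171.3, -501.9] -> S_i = -6.81*(-2.93)^i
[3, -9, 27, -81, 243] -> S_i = 3*-3^i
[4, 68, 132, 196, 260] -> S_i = 4 + 64*i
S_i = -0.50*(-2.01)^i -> [-0.5, 1.0, -2.02, 4.06, -8.16]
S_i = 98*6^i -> [98, 588, 3528, 21168, 127008]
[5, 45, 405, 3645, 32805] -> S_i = 5*9^i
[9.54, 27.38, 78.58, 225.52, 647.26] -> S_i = 9.54*2.87^i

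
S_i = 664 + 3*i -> [664, 667, 670, 673, 676]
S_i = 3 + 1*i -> [3, 4, 5, 6, 7]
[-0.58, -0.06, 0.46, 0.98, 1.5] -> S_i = -0.58 + 0.52*i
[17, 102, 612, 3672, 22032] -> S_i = 17*6^i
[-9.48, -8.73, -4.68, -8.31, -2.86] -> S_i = Random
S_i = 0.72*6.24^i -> [0.72, 4.49, 28.04, 174.94, 1091.62]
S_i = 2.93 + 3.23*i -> [2.93, 6.16, 9.39, 12.62, 15.85]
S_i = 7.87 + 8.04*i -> [7.87, 15.91, 23.95, 31.99, 40.03]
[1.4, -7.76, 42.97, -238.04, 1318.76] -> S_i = 1.40*(-5.54)^i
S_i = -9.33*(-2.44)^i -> [-9.33, 22.77, -55.55, 135.53, -330.71]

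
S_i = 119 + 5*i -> [119, 124, 129, 134, 139]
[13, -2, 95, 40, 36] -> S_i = Random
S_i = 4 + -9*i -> [4, -5, -14, -23, -32]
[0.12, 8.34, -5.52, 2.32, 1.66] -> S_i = Random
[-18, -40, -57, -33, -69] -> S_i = Random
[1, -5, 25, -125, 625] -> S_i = 1*-5^i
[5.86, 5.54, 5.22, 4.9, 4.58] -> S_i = 5.86 + -0.32*i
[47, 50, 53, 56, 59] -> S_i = 47 + 3*i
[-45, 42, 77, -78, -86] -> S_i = Random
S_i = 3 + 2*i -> [3, 5, 7, 9, 11]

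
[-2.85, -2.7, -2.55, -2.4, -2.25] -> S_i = -2.85 + 0.15*i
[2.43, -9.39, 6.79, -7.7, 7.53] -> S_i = Random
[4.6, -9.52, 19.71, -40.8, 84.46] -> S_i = 4.60*(-2.07)^i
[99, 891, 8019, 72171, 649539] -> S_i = 99*9^i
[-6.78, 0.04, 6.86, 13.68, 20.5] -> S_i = -6.78 + 6.82*i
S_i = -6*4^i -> [-6, -24, -96, -384, -1536]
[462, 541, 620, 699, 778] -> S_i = 462 + 79*i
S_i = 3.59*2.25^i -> [3.59, 8.08, 18.17, 40.89, 92.01]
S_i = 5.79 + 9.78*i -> [5.79, 15.57, 25.35, 35.13, 44.91]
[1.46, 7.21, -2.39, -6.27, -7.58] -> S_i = Random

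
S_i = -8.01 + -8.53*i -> [-8.01, -16.54, -25.07, -33.6, -42.13]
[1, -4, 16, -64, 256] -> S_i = 1*-4^i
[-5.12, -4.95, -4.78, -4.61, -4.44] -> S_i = -5.12 + 0.17*i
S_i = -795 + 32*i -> [-795, -763, -731, -699, -667]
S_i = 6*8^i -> [6, 48, 384, 3072, 24576]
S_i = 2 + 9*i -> [2, 11, 20, 29, 38]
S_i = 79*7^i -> [79, 553, 3871, 27097, 189679]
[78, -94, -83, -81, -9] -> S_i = Random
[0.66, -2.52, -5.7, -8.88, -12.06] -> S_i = 0.66 + -3.18*i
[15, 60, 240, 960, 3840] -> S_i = 15*4^i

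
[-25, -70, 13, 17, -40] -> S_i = Random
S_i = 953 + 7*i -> [953, 960, 967, 974, 981]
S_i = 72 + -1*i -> [72, 71, 70, 69, 68]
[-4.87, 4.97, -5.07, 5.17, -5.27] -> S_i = -4.87*(-1.02)^i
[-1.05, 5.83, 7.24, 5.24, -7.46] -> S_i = Random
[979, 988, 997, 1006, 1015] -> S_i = 979 + 9*i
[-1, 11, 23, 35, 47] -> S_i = -1 + 12*i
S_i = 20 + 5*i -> [20, 25, 30, 35, 40]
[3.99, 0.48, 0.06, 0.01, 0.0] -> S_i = 3.99*0.12^i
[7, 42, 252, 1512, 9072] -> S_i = 7*6^i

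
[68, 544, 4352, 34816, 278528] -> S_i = 68*8^i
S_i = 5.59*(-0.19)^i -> [5.59, -1.06, 0.2, -0.04, 0.01]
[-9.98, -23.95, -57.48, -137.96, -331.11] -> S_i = -9.98*2.40^i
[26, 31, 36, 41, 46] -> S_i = 26 + 5*i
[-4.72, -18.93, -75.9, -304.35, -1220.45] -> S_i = -4.72*4.01^i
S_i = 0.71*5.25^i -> [0.71, 3.73, 19.57, 102.74, 539.38]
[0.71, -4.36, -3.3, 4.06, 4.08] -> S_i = Random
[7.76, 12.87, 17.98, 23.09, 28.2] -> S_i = 7.76 + 5.11*i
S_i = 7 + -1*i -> [7, 6, 5, 4, 3]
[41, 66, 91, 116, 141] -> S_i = 41 + 25*i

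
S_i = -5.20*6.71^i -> [-5.2, -34.89, -234.13, -1570.98, -10541.28]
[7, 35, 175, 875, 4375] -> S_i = 7*5^i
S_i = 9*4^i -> [9, 36, 144, 576, 2304]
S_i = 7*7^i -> [7, 49, 343, 2401, 16807]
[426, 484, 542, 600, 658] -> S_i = 426 + 58*i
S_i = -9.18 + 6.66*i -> [-9.18, -2.52, 4.14, 10.8, 17.46]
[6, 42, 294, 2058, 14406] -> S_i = 6*7^i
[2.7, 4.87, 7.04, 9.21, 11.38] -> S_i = 2.70 + 2.17*i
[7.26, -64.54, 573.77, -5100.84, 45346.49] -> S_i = 7.26*(-8.89)^i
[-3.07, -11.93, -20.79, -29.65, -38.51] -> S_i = -3.07 + -8.86*i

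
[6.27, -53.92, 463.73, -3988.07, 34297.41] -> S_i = 6.27*(-8.60)^i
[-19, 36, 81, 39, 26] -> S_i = Random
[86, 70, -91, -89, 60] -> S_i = Random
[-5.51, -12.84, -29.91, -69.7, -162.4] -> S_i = -5.51*2.33^i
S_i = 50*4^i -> [50, 200, 800, 3200, 12800]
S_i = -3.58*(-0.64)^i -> [-3.58, 2.29, -1.47, 0.94, -0.6]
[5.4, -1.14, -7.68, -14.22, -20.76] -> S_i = 5.40 + -6.54*i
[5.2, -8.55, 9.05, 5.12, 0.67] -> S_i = Random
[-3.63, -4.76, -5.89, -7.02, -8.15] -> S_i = -3.63 + -1.13*i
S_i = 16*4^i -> [16, 64, 256, 1024, 4096]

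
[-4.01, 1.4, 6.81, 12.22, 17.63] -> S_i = -4.01 + 5.41*i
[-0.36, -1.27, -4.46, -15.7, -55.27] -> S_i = -0.36*3.52^i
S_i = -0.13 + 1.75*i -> [-0.13, 1.62, 3.37, 5.12, 6.87]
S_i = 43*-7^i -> [43, -301, 2107, -14749, 103243]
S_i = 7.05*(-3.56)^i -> [7.05, -25.1, 89.35, -318.08, 1132.37]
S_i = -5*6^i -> [-5, -30, -180, -1080, -6480]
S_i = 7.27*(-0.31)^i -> [7.27, -2.25, 0.7, -0.22, 0.07]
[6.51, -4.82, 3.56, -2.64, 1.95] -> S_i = 6.51*(-0.74)^i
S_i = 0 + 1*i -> [0, 1, 2, 3, 4]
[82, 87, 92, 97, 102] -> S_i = 82 + 5*i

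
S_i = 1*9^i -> [1, 9, 81, 729, 6561]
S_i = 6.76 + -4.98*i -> [6.76, 1.78, -3.2, -8.18, -13.16]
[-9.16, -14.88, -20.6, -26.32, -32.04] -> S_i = -9.16 + -5.72*i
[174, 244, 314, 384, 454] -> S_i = 174 + 70*i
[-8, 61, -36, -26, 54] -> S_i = Random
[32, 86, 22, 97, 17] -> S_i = Random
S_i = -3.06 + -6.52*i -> [-3.06, -9.58, -16.1, -22.62, -29.14]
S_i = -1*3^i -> [-1, -3, -9, -27, -81]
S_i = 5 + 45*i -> [5, 50, 95, 140, 185]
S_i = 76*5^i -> [76, 380, 1900, 9500, 47500]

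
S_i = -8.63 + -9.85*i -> [-8.63, -18.48, -28.33, -38.18, -48.03]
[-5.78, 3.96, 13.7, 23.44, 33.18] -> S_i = -5.78 + 9.74*i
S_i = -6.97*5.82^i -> [-6.97, -40.57, -236.09, -1374.05, -7996.96]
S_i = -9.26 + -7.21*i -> [-9.26, -16.47, -23.68, -30.89, -38.1]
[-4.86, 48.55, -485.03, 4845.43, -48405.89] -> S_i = -4.86*(-9.99)^i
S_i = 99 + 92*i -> [99, 191, 283, 375, 467]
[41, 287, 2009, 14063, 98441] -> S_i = 41*7^i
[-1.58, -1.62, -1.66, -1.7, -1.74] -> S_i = -1.58 + -0.04*i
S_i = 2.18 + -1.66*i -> [2.18, 0.52, -1.14, -2.8, -4.46]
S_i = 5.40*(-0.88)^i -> [5.4, -4.75, 4.18, -3.68, 3.24]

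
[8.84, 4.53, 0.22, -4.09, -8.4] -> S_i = 8.84 + -4.31*i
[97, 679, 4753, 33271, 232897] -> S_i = 97*7^i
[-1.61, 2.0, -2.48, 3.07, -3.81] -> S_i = -1.61*(-1.24)^i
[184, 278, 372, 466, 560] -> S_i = 184 + 94*i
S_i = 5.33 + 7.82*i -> [5.33, 13.15, 20.97, 28.79, 36.61]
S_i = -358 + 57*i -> [-358, -301, -244, -187, -130]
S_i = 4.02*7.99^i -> [4.02, 32.12, 256.64, 2050.53, 16383.74]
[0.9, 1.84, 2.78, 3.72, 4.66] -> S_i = 0.90 + 0.94*i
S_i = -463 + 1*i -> [-463, -462, -461, -460, -459]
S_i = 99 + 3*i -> [99, 102, 105, 108, 111]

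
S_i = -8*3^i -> [-8, -24, -72, -216, -648]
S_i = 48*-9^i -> [48, -432, 3888, -34992, 314928]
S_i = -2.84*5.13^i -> [-2.84, -14.57, -74.74, -383.42, -1966.93]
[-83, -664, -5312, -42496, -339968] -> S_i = -83*8^i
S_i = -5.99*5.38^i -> [-5.99, -32.23, -173.38, -932.77, -5018.29]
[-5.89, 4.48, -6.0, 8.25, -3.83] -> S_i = Random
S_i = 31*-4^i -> [31, -124, 496, -1984, 7936]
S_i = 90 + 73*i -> [90, 163, 236, 309, 382]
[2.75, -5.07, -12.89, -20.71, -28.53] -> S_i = 2.75 + -7.82*i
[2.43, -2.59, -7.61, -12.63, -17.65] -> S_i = 2.43 + -5.02*i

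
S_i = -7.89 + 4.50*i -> [-7.89, -3.39, 1.11, 5.61, 10.11]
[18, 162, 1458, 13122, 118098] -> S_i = 18*9^i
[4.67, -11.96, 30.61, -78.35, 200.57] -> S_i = 4.67*(-2.56)^i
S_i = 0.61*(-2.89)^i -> [0.61, -1.76, 5.09, -14.72, 42.55]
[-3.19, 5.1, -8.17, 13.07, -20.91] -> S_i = -3.19*(-1.60)^i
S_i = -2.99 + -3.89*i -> [-2.99, -6.88, -10.77, -14.66, -18.55]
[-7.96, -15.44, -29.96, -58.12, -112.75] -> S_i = -7.96*1.94^i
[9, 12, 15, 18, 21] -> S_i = 9 + 3*i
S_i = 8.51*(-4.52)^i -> [8.51, -38.47, 173.86, -785.86, 3552.08]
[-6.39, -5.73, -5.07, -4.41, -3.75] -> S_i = -6.39 + 0.66*i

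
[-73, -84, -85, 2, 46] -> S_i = Random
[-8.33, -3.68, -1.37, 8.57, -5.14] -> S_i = Random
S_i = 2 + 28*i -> [2, 30, 58, 86, 114]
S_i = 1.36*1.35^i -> [1.36, 1.84, 2.48, 3.35, 4.52]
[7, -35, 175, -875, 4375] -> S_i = 7*-5^i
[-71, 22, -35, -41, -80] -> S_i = Random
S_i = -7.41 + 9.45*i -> [-7.41, 2.04, 11.49, 20.94, 30.39]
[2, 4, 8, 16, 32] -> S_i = 2*2^i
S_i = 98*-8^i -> [98, -784, 6272, -50176, 401408]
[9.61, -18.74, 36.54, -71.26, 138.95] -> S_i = 9.61*(-1.95)^i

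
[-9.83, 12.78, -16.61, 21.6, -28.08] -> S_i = -9.83*(-1.30)^i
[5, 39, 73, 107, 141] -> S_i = 5 + 34*i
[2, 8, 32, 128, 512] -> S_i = 2*4^i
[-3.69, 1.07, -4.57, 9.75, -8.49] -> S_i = Random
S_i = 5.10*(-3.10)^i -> [5.1, -15.81, 49.01, -151.93, 471.0]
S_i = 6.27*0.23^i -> [6.27, 1.44, 0.33, 0.08, 0.02]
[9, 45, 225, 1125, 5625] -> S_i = 9*5^i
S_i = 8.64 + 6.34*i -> [8.64, 14.98, 21.32, 27.66, 34.0]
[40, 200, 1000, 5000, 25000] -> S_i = 40*5^i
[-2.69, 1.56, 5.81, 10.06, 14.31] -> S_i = -2.69 + 4.25*i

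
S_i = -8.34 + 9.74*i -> [-8.34, 1.4, 11.14, 20.88, 30.62]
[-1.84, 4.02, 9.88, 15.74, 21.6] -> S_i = -1.84 + 5.86*i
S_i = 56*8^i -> [56, 448, 3584, 28672, 229376]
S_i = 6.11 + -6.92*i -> [6.11, -0.81, -7.73, -14.65, -21.57]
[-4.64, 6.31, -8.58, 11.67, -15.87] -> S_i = -4.64*(-1.36)^i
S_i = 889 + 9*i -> [889, 898, 907, 916, 925]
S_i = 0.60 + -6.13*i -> [0.6, -5.53, -11.66, -17.79, -23.92]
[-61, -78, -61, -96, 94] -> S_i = Random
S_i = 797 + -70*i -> [797, 727, 657, 587, 517]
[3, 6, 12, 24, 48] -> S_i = 3*2^i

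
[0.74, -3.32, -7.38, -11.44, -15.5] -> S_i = 0.74 + -4.06*i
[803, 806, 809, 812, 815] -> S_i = 803 + 3*i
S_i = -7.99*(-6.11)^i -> [-7.99, 48.82, -298.28, 1822.51, -11135.55]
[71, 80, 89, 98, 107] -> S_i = 71 + 9*i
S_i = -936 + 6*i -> [-936, -930, -924, -918, -912]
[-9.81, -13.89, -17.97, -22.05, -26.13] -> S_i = -9.81 + -4.08*i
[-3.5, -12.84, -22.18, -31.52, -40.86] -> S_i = -3.50 + -9.34*i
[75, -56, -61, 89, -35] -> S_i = Random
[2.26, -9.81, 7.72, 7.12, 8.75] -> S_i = Random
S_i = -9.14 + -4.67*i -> [-9.14, -13.81, -18.48, -23.15, -27.82]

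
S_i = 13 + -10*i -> [13, 3, -7, -17, -27]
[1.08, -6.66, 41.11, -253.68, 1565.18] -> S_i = 1.08*(-6.17)^i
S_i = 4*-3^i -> [4, -12, 36, -108, 324]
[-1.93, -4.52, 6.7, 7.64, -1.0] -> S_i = Random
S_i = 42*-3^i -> [42, -126, 378, -1134, 3402]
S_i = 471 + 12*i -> [471, 483, 495, 507, 519]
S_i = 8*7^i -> [8, 56, 392, 2744, 19208]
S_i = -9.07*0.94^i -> [-9.07, -8.53, -8.01, -7.53, -7.08]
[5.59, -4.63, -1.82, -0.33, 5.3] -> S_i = Random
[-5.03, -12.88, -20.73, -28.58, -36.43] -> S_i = -5.03 + -7.85*i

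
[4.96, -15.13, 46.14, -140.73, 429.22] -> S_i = 4.96*(-3.05)^i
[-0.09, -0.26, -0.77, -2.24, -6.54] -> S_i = -0.09*2.92^i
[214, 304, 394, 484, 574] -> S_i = 214 + 90*i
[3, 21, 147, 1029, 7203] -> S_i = 3*7^i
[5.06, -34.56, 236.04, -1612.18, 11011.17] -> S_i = 5.06*(-6.83)^i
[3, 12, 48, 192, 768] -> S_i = 3*4^i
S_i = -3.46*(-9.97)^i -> [-3.46, 34.5, -343.93, 3428.95, -34186.66]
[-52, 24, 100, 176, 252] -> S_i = -52 + 76*i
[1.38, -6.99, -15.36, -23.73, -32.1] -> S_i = 1.38 + -8.37*i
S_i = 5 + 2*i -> [5, 7, 9, 11, 13]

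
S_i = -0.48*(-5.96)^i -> [-0.48, 2.86, -17.05, 101.62, -605.66]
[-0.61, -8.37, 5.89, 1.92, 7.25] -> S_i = Random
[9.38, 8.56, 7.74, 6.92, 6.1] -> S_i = 9.38 + -0.82*i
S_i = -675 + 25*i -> [-675, -650, -625, -600, -575]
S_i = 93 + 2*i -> [93, 95, 97, 99, 101]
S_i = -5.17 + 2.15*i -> [-5.17, -3.02, -0.87, 1.28, 3.43]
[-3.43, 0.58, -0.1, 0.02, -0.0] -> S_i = -3.43*(-0.17)^i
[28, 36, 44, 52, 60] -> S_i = 28 + 8*i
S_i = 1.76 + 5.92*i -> [1.76, 7.68, 13.6, 19.52, 25.44]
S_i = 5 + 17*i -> [5, 22, 39, 56, 73]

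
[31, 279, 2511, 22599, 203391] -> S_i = 31*9^i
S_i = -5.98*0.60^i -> [-5.98, -3.59, -2.15, -1.29, -0.78]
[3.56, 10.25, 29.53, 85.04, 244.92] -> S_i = 3.56*2.88^i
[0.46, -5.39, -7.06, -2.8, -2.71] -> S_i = Random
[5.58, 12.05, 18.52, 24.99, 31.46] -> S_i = 5.58 + 6.47*i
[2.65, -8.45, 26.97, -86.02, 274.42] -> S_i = 2.65*(-3.19)^i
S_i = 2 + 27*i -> [2, 29, 56, 83, 110]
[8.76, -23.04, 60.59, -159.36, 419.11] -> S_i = 8.76*(-2.63)^i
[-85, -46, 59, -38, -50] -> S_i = Random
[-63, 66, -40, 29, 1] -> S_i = Random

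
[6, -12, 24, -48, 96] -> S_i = 6*-2^i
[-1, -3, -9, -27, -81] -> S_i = -1*3^i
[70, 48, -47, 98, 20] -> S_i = Random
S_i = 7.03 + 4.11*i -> [7.03, 11.14, 15.25, 19.36, 23.47]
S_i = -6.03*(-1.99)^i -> [-6.03, 12.0, -23.88, 47.52, -94.56]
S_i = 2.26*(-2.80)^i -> [2.26, -6.33, 17.72, -49.61, 138.91]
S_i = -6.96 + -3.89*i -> [-6.96, -10.85, -14.74, -18.63, -22.52]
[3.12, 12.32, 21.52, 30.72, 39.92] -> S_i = 3.12 + 9.20*i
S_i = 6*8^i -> [6, 48, 384, 3072, 24576]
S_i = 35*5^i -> [35, 175, 875, 4375, 21875]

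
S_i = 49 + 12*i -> [49, 61, 73, 85, 97]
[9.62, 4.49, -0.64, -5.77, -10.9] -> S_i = 9.62 + -5.13*i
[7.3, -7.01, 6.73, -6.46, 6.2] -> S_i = 7.30*(-0.96)^i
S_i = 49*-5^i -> [49, -245, 1225, -6125, 30625]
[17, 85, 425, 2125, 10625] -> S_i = 17*5^i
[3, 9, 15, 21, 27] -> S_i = 3 + 6*i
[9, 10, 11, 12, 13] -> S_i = 9 + 1*i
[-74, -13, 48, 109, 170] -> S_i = -74 + 61*i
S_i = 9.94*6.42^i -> [9.94, 63.81, 409.69, 2630.22, 16885.99]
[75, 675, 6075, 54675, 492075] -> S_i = 75*9^i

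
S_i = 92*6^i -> [92, 552, 3312, 19872, 119232]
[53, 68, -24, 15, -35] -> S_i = Random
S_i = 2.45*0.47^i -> [2.45, 1.15, 0.54, 0.25, 0.12]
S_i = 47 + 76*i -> [47, 123, 199, 275, 351]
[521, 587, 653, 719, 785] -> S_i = 521 + 66*i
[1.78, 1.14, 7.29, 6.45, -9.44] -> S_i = Random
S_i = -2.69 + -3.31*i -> [-2.69, -6.0, -9.31, -12.62, -15.93]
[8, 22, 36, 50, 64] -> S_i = 8 + 14*i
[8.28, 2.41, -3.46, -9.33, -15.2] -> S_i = 8.28 + -5.87*i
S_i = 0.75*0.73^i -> [0.75, 0.55, 0.4, 0.29, 0.21]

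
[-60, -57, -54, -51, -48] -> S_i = -60 + 3*i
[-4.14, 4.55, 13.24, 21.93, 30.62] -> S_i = -4.14 + 8.69*i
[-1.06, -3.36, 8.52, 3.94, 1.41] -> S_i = Random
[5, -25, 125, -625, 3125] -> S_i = 5*-5^i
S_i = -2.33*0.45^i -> [-2.33, -1.05, -0.47, -0.21, -0.1]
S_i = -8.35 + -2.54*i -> [-8.35, -10.89, -13.43, -15.97, -18.51]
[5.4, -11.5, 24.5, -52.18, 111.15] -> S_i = 5.40*(-2.13)^i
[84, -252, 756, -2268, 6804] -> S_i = 84*-3^i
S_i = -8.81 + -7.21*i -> [-8.81, -16.02, -23.23, -30.44, -37.65]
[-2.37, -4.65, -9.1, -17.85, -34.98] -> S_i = -2.37*1.96^i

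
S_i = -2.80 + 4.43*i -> [-2.8, 1.63, 6.06, 10.49, 14.92]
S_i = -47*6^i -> [-47, -282, -1692, -10152, -60912]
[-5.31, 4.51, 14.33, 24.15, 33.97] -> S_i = -5.31 + 9.82*i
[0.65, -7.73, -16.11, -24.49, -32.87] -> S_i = 0.65 + -8.38*i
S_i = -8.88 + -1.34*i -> [-8.88, -10.22, -11.56, -12.9, -14.24]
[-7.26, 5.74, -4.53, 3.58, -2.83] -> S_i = -7.26*(-0.79)^i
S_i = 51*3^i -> [51, 153, 459, 1377, 4131]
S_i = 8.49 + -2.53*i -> [8.49, 5.96, 3.43, 0.9, -1.63]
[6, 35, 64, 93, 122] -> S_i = 6 + 29*i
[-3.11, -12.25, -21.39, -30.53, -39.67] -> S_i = -3.11 + -9.14*i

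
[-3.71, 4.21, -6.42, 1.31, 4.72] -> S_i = Random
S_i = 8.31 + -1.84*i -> [8.31, 6.47, 4.63, 2.79, 0.95]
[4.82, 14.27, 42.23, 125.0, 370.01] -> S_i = 4.82*2.96^i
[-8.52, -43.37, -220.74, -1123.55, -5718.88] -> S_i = -8.52*5.09^i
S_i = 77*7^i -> [77, 539, 3773, 26411, 184877]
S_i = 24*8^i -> [24, 192, 1536, 12288, 98304]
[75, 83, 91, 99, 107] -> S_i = 75 + 8*i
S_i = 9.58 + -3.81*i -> [9.58, 5.77, 1.96, -1.85, -5.66]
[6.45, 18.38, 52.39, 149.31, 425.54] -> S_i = 6.45*2.85^i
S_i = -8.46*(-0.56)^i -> [-8.46, 4.74, -2.65, 1.49, -0.83]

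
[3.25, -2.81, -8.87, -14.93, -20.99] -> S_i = 3.25 + -6.06*i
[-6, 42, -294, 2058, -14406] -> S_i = -6*-7^i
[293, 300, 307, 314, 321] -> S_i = 293 + 7*i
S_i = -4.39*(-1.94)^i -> [-4.39, 8.52, -16.52, 32.05, -62.18]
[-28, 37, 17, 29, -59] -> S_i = Random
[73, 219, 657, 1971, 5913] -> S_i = 73*3^i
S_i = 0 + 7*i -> [0, 7, 14, 21, 28]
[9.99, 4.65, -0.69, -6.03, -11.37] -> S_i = 9.99 + -5.34*i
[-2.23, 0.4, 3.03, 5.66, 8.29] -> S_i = -2.23 + 2.63*i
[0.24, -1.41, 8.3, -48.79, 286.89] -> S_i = 0.24*(-5.88)^i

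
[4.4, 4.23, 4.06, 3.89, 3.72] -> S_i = 4.40 + -0.17*i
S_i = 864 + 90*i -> [864, 954, 1044, 1134, 1224]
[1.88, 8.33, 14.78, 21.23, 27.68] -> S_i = 1.88 + 6.45*i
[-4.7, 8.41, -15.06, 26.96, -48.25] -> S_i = -4.70*(-1.79)^i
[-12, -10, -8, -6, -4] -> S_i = -12 + 2*i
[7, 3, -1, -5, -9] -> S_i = 7 + -4*i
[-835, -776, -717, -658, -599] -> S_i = -835 + 59*i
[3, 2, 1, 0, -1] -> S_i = 3 + -1*i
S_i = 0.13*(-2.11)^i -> [0.13, -0.27, 0.58, -1.22, 2.58]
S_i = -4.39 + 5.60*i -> [-4.39, 1.21, 6.81, 12.41, 18.01]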